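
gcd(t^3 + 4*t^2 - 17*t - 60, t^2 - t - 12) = t^2 - t - 12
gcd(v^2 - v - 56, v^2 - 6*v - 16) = v - 8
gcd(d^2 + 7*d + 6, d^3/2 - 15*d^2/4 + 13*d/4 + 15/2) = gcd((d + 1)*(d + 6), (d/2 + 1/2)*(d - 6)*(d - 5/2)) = d + 1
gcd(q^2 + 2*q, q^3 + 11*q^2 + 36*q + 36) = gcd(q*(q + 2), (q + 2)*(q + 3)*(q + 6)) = q + 2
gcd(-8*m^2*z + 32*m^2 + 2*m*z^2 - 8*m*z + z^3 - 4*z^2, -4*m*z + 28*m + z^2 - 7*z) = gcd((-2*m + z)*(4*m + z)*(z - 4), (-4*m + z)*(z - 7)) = 1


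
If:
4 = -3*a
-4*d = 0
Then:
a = -4/3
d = 0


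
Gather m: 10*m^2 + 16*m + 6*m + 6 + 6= 10*m^2 + 22*m + 12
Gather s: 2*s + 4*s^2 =4*s^2 + 2*s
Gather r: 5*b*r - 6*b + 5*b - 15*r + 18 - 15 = -b + r*(5*b - 15) + 3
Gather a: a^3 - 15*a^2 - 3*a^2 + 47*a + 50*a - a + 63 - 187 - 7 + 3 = a^3 - 18*a^2 + 96*a - 128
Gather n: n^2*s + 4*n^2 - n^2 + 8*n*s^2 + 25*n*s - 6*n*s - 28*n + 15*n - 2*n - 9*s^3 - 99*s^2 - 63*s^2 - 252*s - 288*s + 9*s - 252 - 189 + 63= n^2*(s + 3) + n*(8*s^2 + 19*s - 15) - 9*s^3 - 162*s^2 - 531*s - 378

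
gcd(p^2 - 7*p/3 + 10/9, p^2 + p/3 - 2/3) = p - 2/3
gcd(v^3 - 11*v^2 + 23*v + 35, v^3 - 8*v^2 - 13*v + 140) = v^2 - 12*v + 35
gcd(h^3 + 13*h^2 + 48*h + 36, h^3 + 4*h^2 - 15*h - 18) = h^2 + 7*h + 6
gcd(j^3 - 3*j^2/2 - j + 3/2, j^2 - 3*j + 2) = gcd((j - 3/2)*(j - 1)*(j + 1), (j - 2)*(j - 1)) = j - 1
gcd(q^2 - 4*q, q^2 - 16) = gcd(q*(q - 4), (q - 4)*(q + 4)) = q - 4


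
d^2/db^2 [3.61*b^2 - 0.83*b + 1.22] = 7.22000000000000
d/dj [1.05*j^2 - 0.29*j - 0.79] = 2.1*j - 0.29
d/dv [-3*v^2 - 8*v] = -6*v - 8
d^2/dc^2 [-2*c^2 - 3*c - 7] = -4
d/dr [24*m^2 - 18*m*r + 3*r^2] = -18*m + 6*r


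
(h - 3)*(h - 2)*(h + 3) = h^3 - 2*h^2 - 9*h + 18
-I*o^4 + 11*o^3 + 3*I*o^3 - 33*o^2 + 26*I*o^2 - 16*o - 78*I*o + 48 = (o - 3)*(o + 2*I)*(o + 8*I)*(-I*o + 1)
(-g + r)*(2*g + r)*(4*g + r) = -8*g^3 + 2*g^2*r + 5*g*r^2 + r^3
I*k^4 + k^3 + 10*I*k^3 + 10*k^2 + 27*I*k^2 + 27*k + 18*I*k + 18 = (k + 3)*(k + 6)*(k - I)*(I*k + I)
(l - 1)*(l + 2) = l^2 + l - 2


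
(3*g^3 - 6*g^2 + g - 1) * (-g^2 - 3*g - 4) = -3*g^5 - 3*g^4 + 5*g^3 + 22*g^2 - g + 4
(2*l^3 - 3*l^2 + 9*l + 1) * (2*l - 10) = 4*l^4 - 26*l^3 + 48*l^2 - 88*l - 10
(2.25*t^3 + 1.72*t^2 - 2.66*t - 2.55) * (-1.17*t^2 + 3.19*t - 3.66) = -2.6325*t^5 + 5.1651*t^4 + 0.364*t^3 - 11.7971*t^2 + 1.6011*t + 9.333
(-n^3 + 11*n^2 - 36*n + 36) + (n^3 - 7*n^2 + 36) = 4*n^2 - 36*n + 72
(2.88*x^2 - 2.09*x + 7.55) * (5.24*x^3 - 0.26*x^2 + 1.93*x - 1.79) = 15.0912*x^5 - 11.7004*x^4 + 45.6638*x^3 - 11.1519*x^2 + 18.3126*x - 13.5145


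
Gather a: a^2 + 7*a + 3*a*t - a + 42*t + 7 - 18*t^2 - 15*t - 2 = a^2 + a*(3*t + 6) - 18*t^2 + 27*t + 5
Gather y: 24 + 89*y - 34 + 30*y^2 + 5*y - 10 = 30*y^2 + 94*y - 20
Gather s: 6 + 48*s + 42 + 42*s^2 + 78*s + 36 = 42*s^2 + 126*s + 84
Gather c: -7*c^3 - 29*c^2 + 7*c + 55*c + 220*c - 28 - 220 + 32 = -7*c^3 - 29*c^2 + 282*c - 216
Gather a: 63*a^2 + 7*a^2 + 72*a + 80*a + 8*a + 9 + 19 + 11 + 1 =70*a^2 + 160*a + 40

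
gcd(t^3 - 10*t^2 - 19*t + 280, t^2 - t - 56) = t - 8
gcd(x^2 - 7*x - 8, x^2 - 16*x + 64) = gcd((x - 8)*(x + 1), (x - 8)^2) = x - 8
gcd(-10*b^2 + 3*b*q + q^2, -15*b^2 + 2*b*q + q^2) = 5*b + q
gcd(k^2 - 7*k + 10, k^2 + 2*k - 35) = k - 5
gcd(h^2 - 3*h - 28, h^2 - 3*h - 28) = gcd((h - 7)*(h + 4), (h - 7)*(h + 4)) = h^2 - 3*h - 28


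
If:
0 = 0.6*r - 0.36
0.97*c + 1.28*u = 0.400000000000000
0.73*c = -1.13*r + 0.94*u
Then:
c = -0.27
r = 0.60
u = 0.51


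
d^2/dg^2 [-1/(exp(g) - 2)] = (-exp(g) - 2)*exp(g)/(exp(g) - 2)^3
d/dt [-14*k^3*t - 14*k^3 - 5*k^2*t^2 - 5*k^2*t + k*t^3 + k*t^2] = k*(-14*k^2 - 10*k*t - 5*k + 3*t^2 + 2*t)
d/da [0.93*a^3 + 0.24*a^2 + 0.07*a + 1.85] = 2.79*a^2 + 0.48*a + 0.07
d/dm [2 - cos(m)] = sin(m)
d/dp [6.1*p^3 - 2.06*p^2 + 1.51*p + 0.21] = 18.3*p^2 - 4.12*p + 1.51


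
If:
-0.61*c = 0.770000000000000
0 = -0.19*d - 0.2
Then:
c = -1.26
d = -1.05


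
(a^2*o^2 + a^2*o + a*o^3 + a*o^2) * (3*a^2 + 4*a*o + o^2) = 3*a^4*o^2 + 3*a^4*o + 7*a^3*o^3 + 7*a^3*o^2 + 5*a^2*o^4 + 5*a^2*o^3 + a*o^5 + a*o^4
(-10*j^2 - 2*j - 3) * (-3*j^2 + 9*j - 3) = 30*j^4 - 84*j^3 + 21*j^2 - 21*j + 9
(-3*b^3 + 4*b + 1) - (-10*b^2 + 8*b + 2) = -3*b^3 + 10*b^2 - 4*b - 1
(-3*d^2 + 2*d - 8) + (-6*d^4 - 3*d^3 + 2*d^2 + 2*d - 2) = -6*d^4 - 3*d^3 - d^2 + 4*d - 10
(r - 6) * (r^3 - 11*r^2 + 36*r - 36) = r^4 - 17*r^3 + 102*r^2 - 252*r + 216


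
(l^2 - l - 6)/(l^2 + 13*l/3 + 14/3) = 3*(l - 3)/(3*l + 7)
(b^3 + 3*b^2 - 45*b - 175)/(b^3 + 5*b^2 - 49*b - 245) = (b + 5)/(b + 7)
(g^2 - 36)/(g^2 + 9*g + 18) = (g - 6)/(g + 3)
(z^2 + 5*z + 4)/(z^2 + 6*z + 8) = (z + 1)/(z + 2)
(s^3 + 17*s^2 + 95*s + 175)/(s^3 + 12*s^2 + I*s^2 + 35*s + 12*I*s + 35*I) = (s + 5)/(s + I)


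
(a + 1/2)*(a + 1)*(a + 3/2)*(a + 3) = a^4 + 6*a^3 + 47*a^2/4 + 9*a + 9/4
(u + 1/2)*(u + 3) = u^2 + 7*u/2 + 3/2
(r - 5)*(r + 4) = r^2 - r - 20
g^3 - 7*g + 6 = (g - 2)*(g - 1)*(g + 3)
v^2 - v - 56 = (v - 8)*(v + 7)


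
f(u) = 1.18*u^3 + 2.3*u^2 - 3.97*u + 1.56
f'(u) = 3.54*u^2 + 4.6*u - 3.97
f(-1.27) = 7.89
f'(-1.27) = -4.10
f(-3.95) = -19.60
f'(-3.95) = 33.09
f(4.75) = 161.06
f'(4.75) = 97.75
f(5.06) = 193.23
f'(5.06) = 109.94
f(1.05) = 1.29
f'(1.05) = 4.76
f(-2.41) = 7.97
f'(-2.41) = 5.50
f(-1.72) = 9.19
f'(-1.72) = -1.41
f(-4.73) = -53.08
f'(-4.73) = 53.47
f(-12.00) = -1658.64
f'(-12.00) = 450.59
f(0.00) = 1.56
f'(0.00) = -3.97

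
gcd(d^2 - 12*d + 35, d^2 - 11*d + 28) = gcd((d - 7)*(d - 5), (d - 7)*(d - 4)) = d - 7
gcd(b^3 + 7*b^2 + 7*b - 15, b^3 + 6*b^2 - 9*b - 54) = b + 3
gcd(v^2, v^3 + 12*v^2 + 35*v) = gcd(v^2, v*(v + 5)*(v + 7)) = v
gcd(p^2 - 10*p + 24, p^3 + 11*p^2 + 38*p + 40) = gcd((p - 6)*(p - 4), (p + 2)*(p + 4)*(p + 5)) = 1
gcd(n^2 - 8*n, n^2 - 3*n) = n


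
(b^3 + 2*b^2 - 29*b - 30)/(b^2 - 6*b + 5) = (b^2 + 7*b + 6)/(b - 1)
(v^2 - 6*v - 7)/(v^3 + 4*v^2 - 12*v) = (v^2 - 6*v - 7)/(v*(v^2 + 4*v - 12))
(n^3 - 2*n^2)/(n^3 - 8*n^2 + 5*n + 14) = n^2/(n^2 - 6*n - 7)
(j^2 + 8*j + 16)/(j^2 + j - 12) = (j + 4)/(j - 3)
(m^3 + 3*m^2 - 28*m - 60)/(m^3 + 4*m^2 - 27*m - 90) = (m + 2)/(m + 3)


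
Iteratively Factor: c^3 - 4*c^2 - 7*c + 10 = (c + 2)*(c^2 - 6*c + 5) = (c - 5)*(c + 2)*(c - 1)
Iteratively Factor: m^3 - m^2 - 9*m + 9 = (m + 3)*(m^2 - 4*m + 3) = (m - 3)*(m + 3)*(m - 1)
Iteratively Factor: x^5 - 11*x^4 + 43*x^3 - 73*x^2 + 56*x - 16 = (x - 1)*(x^4 - 10*x^3 + 33*x^2 - 40*x + 16) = (x - 1)^2*(x^3 - 9*x^2 + 24*x - 16) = (x - 4)*(x - 1)^2*(x^2 - 5*x + 4) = (x - 4)*(x - 1)^3*(x - 4)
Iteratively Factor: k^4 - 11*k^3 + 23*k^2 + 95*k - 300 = (k - 4)*(k^3 - 7*k^2 - 5*k + 75) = (k - 4)*(k + 3)*(k^2 - 10*k + 25) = (k - 5)*(k - 4)*(k + 3)*(k - 5)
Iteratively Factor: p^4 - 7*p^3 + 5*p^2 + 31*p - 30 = (p - 3)*(p^3 - 4*p^2 - 7*p + 10) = (p - 3)*(p - 1)*(p^2 - 3*p - 10) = (p - 5)*(p - 3)*(p - 1)*(p + 2)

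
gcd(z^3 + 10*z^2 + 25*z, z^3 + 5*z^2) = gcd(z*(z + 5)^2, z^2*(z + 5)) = z^2 + 5*z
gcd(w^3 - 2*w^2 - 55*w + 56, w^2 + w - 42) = w + 7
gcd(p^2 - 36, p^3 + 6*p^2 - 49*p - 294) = p + 6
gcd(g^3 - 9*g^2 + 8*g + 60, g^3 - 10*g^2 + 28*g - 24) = g - 6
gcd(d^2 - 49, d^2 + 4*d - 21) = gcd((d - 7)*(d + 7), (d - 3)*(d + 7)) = d + 7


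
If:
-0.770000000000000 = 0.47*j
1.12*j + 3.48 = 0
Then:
No Solution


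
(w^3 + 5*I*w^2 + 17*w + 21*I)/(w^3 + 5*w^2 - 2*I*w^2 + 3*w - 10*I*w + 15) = (w + 7*I)/(w + 5)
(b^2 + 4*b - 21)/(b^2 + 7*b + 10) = (b^2 + 4*b - 21)/(b^2 + 7*b + 10)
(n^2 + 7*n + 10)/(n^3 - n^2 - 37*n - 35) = (n + 2)/(n^2 - 6*n - 7)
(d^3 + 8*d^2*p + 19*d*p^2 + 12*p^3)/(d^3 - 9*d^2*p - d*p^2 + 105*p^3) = (d^2 + 5*d*p + 4*p^2)/(d^2 - 12*d*p + 35*p^2)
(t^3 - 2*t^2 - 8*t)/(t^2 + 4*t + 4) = t*(t - 4)/(t + 2)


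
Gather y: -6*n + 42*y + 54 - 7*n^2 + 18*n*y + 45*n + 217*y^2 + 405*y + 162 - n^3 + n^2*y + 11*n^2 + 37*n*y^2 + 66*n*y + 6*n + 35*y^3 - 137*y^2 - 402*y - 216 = -n^3 + 4*n^2 + 45*n + 35*y^3 + y^2*(37*n + 80) + y*(n^2 + 84*n + 45)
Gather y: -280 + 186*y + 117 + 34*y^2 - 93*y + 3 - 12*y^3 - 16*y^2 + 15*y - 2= -12*y^3 + 18*y^2 + 108*y - 162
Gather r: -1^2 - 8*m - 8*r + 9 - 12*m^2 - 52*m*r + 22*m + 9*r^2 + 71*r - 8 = -12*m^2 + 14*m + 9*r^2 + r*(63 - 52*m)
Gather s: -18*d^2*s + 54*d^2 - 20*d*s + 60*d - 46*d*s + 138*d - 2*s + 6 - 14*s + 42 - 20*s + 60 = 54*d^2 + 198*d + s*(-18*d^2 - 66*d - 36) + 108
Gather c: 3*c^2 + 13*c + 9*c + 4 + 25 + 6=3*c^2 + 22*c + 35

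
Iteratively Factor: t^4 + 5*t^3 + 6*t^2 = (t)*(t^3 + 5*t^2 + 6*t) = t*(t + 2)*(t^2 + 3*t) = t^2*(t + 2)*(t + 3)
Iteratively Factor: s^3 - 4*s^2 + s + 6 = (s - 3)*(s^2 - s - 2) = (s - 3)*(s - 2)*(s + 1)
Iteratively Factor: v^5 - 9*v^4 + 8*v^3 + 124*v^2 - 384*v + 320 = (v - 4)*(v^4 - 5*v^3 - 12*v^2 + 76*v - 80) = (v - 4)*(v - 2)*(v^3 - 3*v^2 - 18*v + 40) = (v - 4)*(v - 2)^2*(v^2 - v - 20) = (v - 4)*(v - 2)^2*(v + 4)*(v - 5)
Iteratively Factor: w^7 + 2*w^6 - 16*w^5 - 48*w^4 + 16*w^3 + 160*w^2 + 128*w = (w - 2)*(w^6 + 4*w^5 - 8*w^4 - 64*w^3 - 112*w^2 - 64*w) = (w - 4)*(w - 2)*(w^5 + 8*w^4 + 24*w^3 + 32*w^2 + 16*w) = (w - 4)*(w - 2)*(w + 2)*(w^4 + 6*w^3 + 12*w^2 + 8*w) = (w - 4)*(w - 2)*(w + 2)^2*(w^3 + 4*w^2 + 4*w) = (w - 4)*(w - 2)*(w + 2)^3*(w^2 + 2*w) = (w - 4)*(w - 2)*(w + 2)^4*(w)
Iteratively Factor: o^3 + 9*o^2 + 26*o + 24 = (o + 2)*(o^2 + 7*o + 12) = (o + 2)*(o + 3)*(o + 4)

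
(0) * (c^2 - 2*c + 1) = 0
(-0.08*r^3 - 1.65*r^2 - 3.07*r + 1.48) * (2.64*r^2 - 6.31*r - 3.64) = -0.2112*r^5 - 3.8512*r^4 + 2.5979*r^3 + 29.2849*r^2 + 1.836*r - 5.3872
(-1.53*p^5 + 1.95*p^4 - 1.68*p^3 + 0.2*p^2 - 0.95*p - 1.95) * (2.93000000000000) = -4.4829*p^5 + 5.7135*p^4 - 4.9224*p^3 + 0.586*p^2 - 2.7835*p - 5.7135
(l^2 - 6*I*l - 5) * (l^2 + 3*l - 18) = l^4 + 3*l^3 - 6*I*l^3 - 23*l^2 - 18*I*l^2 - 15*l + 108*I*l + 90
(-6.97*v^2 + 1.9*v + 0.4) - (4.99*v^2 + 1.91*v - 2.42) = -11.96*v^2 - 0.01*v + 2.82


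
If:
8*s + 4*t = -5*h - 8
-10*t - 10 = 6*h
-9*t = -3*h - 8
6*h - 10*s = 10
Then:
No Solution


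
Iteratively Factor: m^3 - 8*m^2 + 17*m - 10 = (m - 5)*(m^2 - 3*m + 2) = (m - 5)*(m - 2)*(m - 1)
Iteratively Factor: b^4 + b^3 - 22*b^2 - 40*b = (b)*(b^3 + b^2 - 22*b - 40) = b*(b + 2)*(b^2 - b - 20) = b*(b + 2)*(b + 4)*(b - 5)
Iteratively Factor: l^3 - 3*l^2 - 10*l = (l)*(l^2 - 3*l - 10) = l*(l - 5)*(l + 2)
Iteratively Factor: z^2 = (z)*(z)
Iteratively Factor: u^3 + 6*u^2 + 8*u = (u + 4)*(u^2 + 2*u) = (u + 2)*(u + 4)*(u)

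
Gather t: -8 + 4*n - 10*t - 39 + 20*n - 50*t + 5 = 24*n - 60*t - 42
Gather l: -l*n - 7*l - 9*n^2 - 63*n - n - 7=l*(-n - 7) - 9*n^2 - 64*n - 7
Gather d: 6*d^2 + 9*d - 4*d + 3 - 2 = 6*d^2 + 5*d + 1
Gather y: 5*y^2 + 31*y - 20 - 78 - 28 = 5*y^2 + 31*y - 126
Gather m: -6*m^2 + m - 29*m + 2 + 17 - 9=-6*m^2 - 28*m + 10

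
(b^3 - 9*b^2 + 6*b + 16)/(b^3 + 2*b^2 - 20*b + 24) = (b^2 - 7*b - 8)/(b^2 + 4*b - 12)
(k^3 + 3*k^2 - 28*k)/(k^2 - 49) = k*(k - 4)/(k - 7)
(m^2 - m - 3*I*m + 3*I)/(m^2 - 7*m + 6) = (m - 3*I)/(m - 6)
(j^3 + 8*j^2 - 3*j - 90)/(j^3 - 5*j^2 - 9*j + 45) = (j^2 + 11*j + 30)/(j^2 - 2*j - 15)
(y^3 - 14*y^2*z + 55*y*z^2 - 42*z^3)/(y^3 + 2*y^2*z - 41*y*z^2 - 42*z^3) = (y^2 - 8*y*z + 7*z^2)/(y^2 + 8*y*z + 7*z^2)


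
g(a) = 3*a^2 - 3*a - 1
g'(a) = 6*a - 3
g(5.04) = 60.08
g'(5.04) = 27.24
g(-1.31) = 8.08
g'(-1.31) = -10.86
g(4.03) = 35.63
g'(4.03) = 21.18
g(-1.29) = 7.86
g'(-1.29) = -10.74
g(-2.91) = 33.13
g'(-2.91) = -20.46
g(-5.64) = 111.35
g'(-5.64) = -36.84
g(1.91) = 4.21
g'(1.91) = 8.46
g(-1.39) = 8.97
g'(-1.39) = -11.34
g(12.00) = 395.00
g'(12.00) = 69.00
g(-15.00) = 719.00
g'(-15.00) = -93.00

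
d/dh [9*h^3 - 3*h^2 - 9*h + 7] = 27*h^2 - 6*h - 9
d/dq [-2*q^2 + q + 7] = 1 - 4*q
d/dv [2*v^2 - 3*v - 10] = 4*v - 3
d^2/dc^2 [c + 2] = 0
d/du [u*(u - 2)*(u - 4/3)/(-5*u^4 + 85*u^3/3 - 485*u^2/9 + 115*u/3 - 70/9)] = 3*(27*u^4 - 72*u^3 + 39*u^2 + 42*u - 28)/(5*(81*u^6 - 594*u^5 + 1647*u^4 - 2172*u^3 + 1423*u^2 - 434*u + 49))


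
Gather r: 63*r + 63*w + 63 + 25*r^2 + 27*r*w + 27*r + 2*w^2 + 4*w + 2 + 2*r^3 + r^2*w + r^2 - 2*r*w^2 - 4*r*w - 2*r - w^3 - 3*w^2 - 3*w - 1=2*r^3 + r^2*(w + 26) + r*(-2*w^2 + 23*w + 88) - w^3 - w^2 + 64*w + 64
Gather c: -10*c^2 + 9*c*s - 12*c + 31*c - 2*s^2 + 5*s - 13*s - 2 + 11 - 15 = -10*c^2 + c*(9*s + 19) - 2*s^2 - 8*s - 6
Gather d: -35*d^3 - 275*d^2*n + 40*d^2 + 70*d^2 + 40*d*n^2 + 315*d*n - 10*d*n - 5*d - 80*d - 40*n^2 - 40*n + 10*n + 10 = -35*d^3 + d^2*(110 - 275*n) + d*(40*n^2 + 305*n - 85) - 40*n^2 - 30*n + 10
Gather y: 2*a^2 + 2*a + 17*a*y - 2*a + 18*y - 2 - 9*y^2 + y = 2*a^2 - 9*y^2 + y*(17*a + 19) - 2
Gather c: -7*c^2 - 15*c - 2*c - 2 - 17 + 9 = -7*c^2 - 17*c - 10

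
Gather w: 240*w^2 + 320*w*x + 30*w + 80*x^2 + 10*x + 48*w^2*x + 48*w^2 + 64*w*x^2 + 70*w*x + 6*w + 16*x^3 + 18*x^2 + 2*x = w^2*(48*x + 288) + w*(64*x^2 + 390*x + 36) + 16*x^3 + 98*x^2 + 12*x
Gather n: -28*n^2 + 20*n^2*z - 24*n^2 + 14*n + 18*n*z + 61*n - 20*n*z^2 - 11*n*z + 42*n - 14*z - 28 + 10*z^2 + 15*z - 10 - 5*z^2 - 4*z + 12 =n^2*(20*z - 52) + n*(-20*z^2 + 7*z + 117) + 5*z^2 - 3*z - 26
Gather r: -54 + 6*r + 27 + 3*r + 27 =9*r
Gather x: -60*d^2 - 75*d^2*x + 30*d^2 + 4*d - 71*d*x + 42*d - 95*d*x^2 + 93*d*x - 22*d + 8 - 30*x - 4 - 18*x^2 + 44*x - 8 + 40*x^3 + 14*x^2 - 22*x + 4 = -30*d^2 + 24*d + 40*x^3 + x^2*(-95*d - 4) + x*(-75*d^2 + 22*d - 8)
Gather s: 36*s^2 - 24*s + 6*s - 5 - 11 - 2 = 36*s^2 - 18*s - 18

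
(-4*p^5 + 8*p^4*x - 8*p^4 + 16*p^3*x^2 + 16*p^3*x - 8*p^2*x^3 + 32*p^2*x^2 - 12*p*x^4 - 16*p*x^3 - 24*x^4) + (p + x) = -4*p^5 + 8*p^4*x - 8*p^4 + 16*p^3*x^2 + 16*p^3*x - 8*p^2*x^3 + 32*p^2*x^2 - 12*p*x^4 - 16*p*x^3 + p - 24*x^4 + x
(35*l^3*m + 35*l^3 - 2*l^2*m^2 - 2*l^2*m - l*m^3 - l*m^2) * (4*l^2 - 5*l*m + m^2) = 140*l^5*m + 140*l^5 - 183*l^4*m^2 - 183*l^4*m + 41*l^3*m^3 + 41*l^3*m^2 + 3*l^2*m^4 + 3*l^2*m^3 - l*m^5 - l*m^4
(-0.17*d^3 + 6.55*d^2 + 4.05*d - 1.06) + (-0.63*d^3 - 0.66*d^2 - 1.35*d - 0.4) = -0.8*d^3 + 5.89*d^2 + 2.7*d - 1.46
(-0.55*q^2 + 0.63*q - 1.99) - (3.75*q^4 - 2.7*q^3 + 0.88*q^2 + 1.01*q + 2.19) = -3.75*q^4 + 2.7*q^3 - 1.43*q^2 - 0.38*q - 4.18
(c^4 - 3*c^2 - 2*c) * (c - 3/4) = c^5 - 3*c^4/4 - 3*c^3 + c^2/4 + 3*c/2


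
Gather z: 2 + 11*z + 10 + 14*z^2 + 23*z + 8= 14*z^2 + 34*z + 20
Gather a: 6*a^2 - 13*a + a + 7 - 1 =6*a^2 - 12*a + 6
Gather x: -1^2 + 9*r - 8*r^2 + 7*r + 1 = -8*r^2 + 16*r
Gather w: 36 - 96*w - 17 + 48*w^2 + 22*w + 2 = 48*w^2 - 74*w + 21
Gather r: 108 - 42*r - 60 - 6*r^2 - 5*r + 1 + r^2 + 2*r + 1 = -5*r^2 - 45*r + 50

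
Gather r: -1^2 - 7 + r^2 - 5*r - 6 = r^2 - 5*r - 14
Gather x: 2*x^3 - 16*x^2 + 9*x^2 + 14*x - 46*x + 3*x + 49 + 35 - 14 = 2*x^3 - 7*x^2 - 29*x + 70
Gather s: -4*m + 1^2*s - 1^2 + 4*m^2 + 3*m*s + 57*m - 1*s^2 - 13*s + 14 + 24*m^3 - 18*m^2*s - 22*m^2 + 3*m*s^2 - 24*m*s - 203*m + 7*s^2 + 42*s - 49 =24*m^3 - 18*m^2 - 150*m + s^2*(3*m + 6) + s*(-18*m^2 - 21*m + 30) - 36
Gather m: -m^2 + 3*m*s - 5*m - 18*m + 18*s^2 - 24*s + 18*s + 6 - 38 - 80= -m^2 + m*(3*s - 23) + 18*s^2 - 6*s - 112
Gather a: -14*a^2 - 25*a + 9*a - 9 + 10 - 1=-14*a^2 - 16*a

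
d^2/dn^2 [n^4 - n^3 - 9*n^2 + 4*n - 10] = 12*n^2 - 6*n - 18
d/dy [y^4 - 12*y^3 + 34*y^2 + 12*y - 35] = 4*y^3 - 36*y^2 + 68*y + 12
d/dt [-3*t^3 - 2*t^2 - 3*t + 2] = -9*t^2 - 4*t - 3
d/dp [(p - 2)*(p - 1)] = 2*p - 3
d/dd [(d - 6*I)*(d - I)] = 2*d - 7*I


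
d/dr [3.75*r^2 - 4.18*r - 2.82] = 7.5*r - 4.18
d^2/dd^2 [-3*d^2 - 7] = -6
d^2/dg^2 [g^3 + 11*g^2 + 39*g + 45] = 6*g + 22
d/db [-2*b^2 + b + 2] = 1 - 4*b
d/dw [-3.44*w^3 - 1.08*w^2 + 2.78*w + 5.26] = -10.32*w^2 - 2.16*w + 2.78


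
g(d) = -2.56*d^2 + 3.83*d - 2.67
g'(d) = 3.83 - 5.12*d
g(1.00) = -1.40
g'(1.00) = -1.29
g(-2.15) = -22.74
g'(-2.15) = 14.84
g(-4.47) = -70.94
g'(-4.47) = 26.72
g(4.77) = -42.65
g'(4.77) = -20.59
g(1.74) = -3.76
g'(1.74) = -5.08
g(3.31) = -18.04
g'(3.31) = -13.12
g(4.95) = -46.44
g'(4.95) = -21.51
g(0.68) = -1.25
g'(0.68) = 0.35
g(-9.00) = -244.50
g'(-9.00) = 49.91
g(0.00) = -2.67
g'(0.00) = 3.83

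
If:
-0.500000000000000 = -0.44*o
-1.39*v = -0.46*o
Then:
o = 1.14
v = 0.38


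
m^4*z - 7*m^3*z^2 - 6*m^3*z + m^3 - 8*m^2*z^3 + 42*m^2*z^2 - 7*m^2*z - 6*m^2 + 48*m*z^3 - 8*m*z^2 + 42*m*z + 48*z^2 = (m - 6)*(m - 8*z)*(m + z)*(m*z + 1)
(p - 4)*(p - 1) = p^2 - 5*p + 4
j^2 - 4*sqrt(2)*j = j*(j - 4*sqrt(2))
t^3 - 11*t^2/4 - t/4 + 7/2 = (t - 2)*(t - 7/4)*(t + 1)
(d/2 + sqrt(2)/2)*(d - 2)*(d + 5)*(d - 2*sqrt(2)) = d^4/2 - sqrt(2)*d^3/2 + 3*d^3/2 - 7*d^2 - 3*sqrt(2)*d^2/2 - 6*d + 5*sqrt(2)*d + 20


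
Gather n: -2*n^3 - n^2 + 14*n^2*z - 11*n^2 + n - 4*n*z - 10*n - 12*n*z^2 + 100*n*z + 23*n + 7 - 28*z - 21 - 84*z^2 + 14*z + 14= -2*n^3 + n^2*(14*z - 12) + n*(-12*z^2 + 96*z + 14) - 84*z^2 - 14*z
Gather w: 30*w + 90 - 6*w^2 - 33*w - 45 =-6*w^2 - 3*w + 45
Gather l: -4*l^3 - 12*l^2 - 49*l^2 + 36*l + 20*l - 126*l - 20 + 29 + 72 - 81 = -4*l^3 - 61*l^2 - 70*l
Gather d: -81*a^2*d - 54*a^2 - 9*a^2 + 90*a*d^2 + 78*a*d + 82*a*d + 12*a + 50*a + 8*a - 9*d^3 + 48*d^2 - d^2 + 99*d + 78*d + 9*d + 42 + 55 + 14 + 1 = -63*a^2 + 70*a - 9*d^3 + d^2*(90*a + 47) + d*(-81*a^2 + 160*a + 186) + 112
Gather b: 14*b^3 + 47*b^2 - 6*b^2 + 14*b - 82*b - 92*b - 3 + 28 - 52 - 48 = 14*b^3 + 41*b^2 - 160*b - 75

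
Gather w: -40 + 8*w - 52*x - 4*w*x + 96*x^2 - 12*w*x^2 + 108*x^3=w*(-12*x^2 - 4*x + 8) + 108*x^3 + 96*x^2 - 52*x - 40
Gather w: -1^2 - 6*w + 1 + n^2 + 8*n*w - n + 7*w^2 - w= n^2 - n + 7*w^2 + w*(8*n - 7)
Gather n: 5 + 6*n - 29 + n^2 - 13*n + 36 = n^2 - 7*n + 12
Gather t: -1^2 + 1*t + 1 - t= 0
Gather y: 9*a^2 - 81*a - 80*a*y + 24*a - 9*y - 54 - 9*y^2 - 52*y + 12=9*a^2 - 57*a - 9*y^2 + y*(-80*a - 61) - 42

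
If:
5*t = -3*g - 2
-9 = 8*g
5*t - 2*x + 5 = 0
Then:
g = -9/8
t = 11/40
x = 51/16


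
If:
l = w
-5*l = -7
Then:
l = 7/5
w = 7/5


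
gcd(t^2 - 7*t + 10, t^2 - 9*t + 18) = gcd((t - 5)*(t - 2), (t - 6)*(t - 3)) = 1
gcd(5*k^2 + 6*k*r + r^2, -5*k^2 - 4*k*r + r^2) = k + r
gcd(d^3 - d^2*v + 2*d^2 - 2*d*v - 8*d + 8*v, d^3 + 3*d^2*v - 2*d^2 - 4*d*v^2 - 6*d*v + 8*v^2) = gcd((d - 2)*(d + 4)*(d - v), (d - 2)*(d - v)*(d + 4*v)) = -d^2 + d*v + 2*d - 2*v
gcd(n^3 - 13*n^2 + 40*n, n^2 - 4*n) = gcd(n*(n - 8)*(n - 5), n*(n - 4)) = n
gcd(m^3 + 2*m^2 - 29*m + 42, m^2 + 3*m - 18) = m - 3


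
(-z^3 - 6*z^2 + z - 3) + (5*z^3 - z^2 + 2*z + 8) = 4*z^3 - 7*z^2 + 3*z + 5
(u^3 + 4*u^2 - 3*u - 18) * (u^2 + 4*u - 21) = u^5 + 8*u^4 - 8*u^3 - 114*u^2 - 9*u + 378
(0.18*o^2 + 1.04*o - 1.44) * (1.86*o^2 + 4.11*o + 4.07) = 0.3348*o^4 + 2.6742*o^3 + 2.3286*o^2 - 1.6856*o - 5.8608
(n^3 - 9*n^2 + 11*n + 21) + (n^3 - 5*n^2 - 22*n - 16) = 2*n^3 - 14*n^2 - 11*n + 5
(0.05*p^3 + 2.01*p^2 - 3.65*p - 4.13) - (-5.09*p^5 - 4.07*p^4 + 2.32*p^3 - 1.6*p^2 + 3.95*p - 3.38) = 5.09*p^5 + 4.07*p^4 - 2.27*p^3 + 3.61*p^2 - 7.6*p - 0.75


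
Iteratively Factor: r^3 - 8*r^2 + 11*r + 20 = (r - 5)*(r^2 - 3*r - 4) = (r - 5)*(r + 1)*(r - 4)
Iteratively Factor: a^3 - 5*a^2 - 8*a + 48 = (a - 4)*(a^2 - a - 12) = (a - 4)*(a + 3)*(a - 4)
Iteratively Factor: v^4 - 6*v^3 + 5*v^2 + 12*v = (v - 4)*(v^3 - 2*v^2 - 3*v) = (v - 4)*(v - 3)*(v^2 + v) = v*(v - 4)*(v - 3)*(v + 1)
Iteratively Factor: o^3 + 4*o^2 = (o)*(o^2 + 4*o) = o^2*(o + 4)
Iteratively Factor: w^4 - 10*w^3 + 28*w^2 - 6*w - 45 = (w + 1)*(w^3 - 11*w^2 + 39*w - 45) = (w - 3)*(w + 1)*(w^2 - 8*w + 15) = (w - 3)^2*(w + 1)*(w - 5)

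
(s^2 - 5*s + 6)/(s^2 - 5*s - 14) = (-s^2 + 5*s - 6)/(-s^2 + 5*s + 14)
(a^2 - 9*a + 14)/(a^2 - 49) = (a - 2)/(a + 7)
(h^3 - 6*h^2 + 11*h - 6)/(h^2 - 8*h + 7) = (h^2 - 5*h + 6)/(h - 7)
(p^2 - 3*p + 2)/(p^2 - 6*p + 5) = (p - 2)/(p - 5)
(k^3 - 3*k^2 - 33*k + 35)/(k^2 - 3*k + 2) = (k^2 - 2*k - 35)/(k - 2)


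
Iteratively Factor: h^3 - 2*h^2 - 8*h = (h + 2)*(h^2 - 4*h) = (h - 4)*(h + 2)*(h)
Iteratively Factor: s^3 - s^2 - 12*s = (s - 4)*(s^2 + 3*s) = (s - 4)*(s + 3)*(s)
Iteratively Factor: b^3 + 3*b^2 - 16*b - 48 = (b + 4)*(b^2 - b - 12) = (b - 4)*(b + 4)*(b + 3)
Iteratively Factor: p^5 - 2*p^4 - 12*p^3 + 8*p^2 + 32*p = (p + 2)*(p^4 - 4*p^3 - 4*p^2 + 16*p) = p*(p + 2)*(p^3 - 4*p^2 - 4*p + 16) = p*(p - 2)*(p + 2)*(p^2 - 2*p - 8) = p*(p - 2)*(p + 2)^2*(p - 4)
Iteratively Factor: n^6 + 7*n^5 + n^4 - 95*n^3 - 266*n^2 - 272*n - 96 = (n - 4)*(n^5 + 11*n^4 + 45*n^3 + 85*n^2 + 74*n + 24) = (n - 4)*(n + 1)*(n^4 + 10*n^3 + 35*n^2 + 50*n + 24) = (n - 4)*(n + 1)^2*(n^3 + 9*n^2 + 26*n + 24) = (n - 4)*(n + 1)^2*(n + 2)*(n^2 + 7*n + 12) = (n - 4)*(n + 1)^2*(n + 2)*(n + 4)*(n + 3)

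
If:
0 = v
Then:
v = 0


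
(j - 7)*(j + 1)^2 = j^3 - 5*j^2 - 13*j - 7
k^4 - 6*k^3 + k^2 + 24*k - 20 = (k - 5)*(k - 2)*(k - 1)*(k + 2)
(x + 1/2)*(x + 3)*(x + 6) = x^3 + 19*x^2/2 + 45*x/2 + 9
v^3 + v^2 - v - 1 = (v - 1)*(v + 1)^2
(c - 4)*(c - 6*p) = c^2 - 6*c*p - 4*c + 24*p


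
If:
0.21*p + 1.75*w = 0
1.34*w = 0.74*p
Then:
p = 0.00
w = 0.00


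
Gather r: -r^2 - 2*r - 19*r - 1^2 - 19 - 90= -r^2 - 21*r - 110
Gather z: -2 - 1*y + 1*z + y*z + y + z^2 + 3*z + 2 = z^2 + z*(y + 4)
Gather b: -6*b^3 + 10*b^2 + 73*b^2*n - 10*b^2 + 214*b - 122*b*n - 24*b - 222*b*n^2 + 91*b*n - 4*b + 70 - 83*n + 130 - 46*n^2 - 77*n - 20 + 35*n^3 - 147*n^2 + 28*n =-6*b^3 + 73*b^2*n + b*(-222*n^2 - 31*n + 186) + 35*n^3 - 193*n^2 - 132*n + 180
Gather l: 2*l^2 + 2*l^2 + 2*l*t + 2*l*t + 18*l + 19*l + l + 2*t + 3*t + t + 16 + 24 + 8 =4*l^2 + l*(4*t + 38) + 6*t + 48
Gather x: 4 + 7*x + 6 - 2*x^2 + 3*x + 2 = -2*x^2 + 10*x + 12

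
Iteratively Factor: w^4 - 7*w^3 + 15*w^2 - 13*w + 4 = (w - 1)*(w^3 - 6*w^2 + 9*w - 4) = (w - 1)^2*(w^2 - 5*w + 4) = (w - 1)^3*(w - 4)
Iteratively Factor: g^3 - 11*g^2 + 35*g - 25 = (g - 5)*(g^2 - 6*g + 5) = (g - 5)^2*(g - 1)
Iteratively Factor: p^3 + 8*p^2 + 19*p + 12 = (p + 1)*(p^2 + 7*p + 12) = (p + 1)*(p + 3)*(p + 4)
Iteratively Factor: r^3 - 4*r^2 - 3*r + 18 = (r - 3)*(r^2 - r - 6) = (r - 3)^2*(r + 2)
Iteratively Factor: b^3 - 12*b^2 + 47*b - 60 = (b - 3)*(b^2 - 9*b + 20) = (b - 4)*(b - 3)*(b - 5)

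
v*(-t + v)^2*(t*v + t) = t^3*v^2 + t^3*v - 2*t^2*v^3 - 2*t^2*v^2 + t*v^4 + t*v^3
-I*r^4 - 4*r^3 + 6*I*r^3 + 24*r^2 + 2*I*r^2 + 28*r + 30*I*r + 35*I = (r - 7)*(r - 5*I)*(r + I)*(-I*r - I)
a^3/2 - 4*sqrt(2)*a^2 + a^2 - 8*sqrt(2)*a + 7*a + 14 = (a/2 + 1)*(a - 7*sqrt(2))*(a - sqrt(2))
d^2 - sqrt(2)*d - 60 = (d - 6*sqrt(2))*(d + 5*sqrt(2))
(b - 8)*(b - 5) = b^2 - 13*b + 40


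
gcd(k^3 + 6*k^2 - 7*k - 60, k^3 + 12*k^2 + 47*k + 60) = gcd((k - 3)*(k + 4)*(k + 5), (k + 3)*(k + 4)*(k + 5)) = k^2 + 9*k + 20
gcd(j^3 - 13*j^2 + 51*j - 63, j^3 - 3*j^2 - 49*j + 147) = j^2 - 10*j + 21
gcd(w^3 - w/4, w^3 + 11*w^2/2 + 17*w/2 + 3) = w + 1/2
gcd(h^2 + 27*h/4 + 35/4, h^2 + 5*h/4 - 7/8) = h + 7/4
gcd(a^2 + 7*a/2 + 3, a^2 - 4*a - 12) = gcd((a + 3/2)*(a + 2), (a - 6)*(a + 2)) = a + 2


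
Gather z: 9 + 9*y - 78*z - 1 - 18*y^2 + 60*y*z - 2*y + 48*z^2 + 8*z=-18*y^2 + 7*y + 48*z^2 + z*(60*y - 70) + 8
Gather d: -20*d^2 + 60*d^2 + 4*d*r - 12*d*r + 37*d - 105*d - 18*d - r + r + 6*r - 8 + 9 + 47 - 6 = 40*d^2 + d*(-8*r - 86) + 6*r + 42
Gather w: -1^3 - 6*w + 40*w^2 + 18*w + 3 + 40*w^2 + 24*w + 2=80*w^2 + 36*w + 4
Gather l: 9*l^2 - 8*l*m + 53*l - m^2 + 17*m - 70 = 9*l^2 + l*(53 - 8*m) - m^2 + 17*m - 70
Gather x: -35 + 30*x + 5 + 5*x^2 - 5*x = 5*x^2 + 25*x - 30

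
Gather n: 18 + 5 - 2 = 21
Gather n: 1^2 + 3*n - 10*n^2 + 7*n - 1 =-10*n^2 + 10*n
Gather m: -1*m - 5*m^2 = -5*m^2 - m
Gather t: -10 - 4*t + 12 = 2 - 4*t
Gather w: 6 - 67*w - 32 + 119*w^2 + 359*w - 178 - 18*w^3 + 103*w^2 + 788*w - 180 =-18*w^3 + 222*w^2 + 1080*w - 384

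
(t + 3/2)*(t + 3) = t^2 + 9*t/2 + 9/2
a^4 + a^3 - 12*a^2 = a^2*(a - 3)*(a + 4)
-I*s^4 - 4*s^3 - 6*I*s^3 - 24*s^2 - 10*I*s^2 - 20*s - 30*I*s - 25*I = (s + 1)*(s + 5)*(s - 5*I)*(-I*s + 1)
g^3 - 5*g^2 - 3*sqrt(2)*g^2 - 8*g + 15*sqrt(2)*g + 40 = (g - 5)*(g - 4*sqrt(2))*(g + sqrt(2))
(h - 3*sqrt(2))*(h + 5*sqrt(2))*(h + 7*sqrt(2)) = h^3 + 9*sqrt(2)*h^2 - 2*h - 210*sqrt(2)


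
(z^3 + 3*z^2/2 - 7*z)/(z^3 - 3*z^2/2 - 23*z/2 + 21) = z/(z - 3)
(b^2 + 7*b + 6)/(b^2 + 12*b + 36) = (b + 1)/(b + 6)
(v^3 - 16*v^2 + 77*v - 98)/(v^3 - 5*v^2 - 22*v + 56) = (v - 7)/(v + 4)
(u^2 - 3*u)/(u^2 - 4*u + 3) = u/(u - 1)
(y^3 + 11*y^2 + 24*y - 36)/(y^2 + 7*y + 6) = (y^2 + 5*y - 6)/(y + 1)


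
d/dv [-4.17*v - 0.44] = -4.17000000000000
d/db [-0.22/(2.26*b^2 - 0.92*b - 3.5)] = (0.9944*b - 0.2024)/(-2.26*b^2 + 0.92*b + 3.5)^2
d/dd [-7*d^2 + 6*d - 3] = 6 - 14*d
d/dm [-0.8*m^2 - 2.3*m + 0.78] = -1.6*m - 2.3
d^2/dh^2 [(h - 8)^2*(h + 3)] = 6*h - 26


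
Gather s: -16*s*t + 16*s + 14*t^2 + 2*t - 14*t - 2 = s*(16 - 16*t) + 14*t^2 - 12*t - 2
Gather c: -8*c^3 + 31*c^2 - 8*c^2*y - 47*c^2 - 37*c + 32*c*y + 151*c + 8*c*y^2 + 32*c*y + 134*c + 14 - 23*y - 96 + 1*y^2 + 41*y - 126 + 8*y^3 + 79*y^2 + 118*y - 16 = -8*c^3 + c^2*(-8*y - 16) + c*(8*y^2 + 64*y + 248) + 8*y^3 + 80*y^2 + 136*y - 224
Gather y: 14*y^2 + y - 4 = 14*y^2 + y - 4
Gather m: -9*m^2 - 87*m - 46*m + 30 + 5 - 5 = -9*m^2 - 133*m + 30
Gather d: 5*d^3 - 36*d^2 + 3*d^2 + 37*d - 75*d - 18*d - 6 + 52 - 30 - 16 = 5*d^3 - 33*d^2 - 56*d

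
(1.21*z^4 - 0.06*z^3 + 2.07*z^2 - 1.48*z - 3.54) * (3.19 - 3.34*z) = -4.0414*z^5 + 4.0603*z^4 - 7.1052*z^3 + 11.5465*z^2 + 7.1024*z - 11.2926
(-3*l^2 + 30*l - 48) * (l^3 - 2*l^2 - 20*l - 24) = -3*l^5 + 36*l^4 - 48*l^3 - 432*l^2 + 240*l + 1152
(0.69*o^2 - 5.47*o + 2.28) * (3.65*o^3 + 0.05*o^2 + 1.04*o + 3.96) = 2.5185*o^5 - 19.931*o^4 + 8.7661*o^3 - 2.8424*o^2 - 19.29*o + 9.0288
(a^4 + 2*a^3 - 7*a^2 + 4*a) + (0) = a^4 + 2*a^3 - 7*a^2 + 4*a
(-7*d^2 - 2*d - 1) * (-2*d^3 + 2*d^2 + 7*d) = 14*d^5 - 10*d^4 - 51*d^3 - 16*d^2 - 7*d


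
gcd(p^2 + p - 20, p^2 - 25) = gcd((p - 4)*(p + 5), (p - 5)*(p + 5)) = p + 5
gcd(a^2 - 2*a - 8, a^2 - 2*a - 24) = 1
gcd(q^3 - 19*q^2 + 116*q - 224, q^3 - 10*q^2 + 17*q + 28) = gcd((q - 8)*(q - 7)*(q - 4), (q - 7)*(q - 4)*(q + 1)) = q^2 - 11*q + 28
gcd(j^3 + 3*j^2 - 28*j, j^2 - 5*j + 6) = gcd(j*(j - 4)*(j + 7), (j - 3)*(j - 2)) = 1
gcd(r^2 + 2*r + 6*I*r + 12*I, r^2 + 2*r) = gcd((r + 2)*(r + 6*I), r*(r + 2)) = r + 2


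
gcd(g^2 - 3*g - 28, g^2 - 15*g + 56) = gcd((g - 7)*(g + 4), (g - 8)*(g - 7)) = g - 7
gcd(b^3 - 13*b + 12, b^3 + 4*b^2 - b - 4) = b^2 + 3*b - 4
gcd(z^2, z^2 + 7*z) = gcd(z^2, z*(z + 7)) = z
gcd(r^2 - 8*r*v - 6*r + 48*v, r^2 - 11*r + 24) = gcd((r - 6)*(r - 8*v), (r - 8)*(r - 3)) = 1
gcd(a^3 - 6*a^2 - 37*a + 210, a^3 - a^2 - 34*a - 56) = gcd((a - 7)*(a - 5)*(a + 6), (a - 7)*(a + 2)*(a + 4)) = a - 7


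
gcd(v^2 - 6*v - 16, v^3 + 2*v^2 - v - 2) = v + 2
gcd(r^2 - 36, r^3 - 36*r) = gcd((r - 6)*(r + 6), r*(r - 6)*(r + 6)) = r^2 - 36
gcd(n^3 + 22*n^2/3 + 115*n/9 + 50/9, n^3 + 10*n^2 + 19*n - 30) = n + 5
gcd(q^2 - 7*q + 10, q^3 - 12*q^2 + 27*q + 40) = q - 5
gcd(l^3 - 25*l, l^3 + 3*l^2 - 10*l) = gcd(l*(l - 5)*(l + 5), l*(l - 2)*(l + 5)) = l^2 + 5*l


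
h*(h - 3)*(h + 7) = h^3 + 4*h^2 - 21*h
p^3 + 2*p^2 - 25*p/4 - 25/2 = (p - 5/2)*(p + 2)*(p + 5/2)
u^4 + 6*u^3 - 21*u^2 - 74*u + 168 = (u - 3)*(u - 2)*(u + 4)*(u + 7)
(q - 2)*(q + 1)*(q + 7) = q^3 + 6*q^2 - 9*q - 14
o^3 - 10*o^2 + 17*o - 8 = (o - 8)*(o - 1)^2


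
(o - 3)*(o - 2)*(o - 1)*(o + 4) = o^4 - 2*o^3 - 13*o^2 + 38*o - 24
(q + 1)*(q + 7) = q^2 + 8*q + 7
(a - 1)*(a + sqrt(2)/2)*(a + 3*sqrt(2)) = a^3 - a^2 + 7*sqrt(2)*a^2/2 - 7*sqrt(2)*a/2 + 3*a - 3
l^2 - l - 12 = (l - 4)*(l + 3)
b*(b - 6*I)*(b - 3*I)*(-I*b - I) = -I*b^4 - 9*b^3 - I*b^3 - 9*b^2 + 18*I*b^2 + 18*I*b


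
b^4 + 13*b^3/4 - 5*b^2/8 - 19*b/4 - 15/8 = (b - 5/4)*(b + 1/2)*(b + 1)*(b + 3)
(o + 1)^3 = o^3 + 3*o^2 + 3*o + 1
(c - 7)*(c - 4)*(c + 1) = c^3 - 10*c^2 + 17*c + 28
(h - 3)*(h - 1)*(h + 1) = h^3 - 3*h^2 - h + 3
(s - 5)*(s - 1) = s^2 - 6*s + 5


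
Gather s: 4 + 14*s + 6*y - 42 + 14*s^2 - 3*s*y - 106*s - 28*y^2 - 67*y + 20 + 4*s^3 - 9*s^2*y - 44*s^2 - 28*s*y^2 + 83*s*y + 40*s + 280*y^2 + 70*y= 4*s^3 + s^2*(-9*y - 30) + s*(-28*y^2 + 80*y - 52) + 252*y^2 + 9*y - 18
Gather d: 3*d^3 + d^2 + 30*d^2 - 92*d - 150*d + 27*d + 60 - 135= 3*d^3 + 31*d^2 - 215*d - 75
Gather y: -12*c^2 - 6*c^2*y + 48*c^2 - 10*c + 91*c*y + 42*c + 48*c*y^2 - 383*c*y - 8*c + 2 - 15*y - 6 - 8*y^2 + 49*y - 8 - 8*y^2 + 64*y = 36*c^2 + 24*c + y^2*(48*c - 16) + y*(-6*c^2 - 292*c + 98) - 12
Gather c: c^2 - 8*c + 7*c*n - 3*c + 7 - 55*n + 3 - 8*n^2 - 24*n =c^2 + c*(7*n - 11) - 8*n^2 - 79*n + 10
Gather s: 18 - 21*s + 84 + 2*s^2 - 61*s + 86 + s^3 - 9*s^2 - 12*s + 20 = s^3 - 7*s^2 - 94*s + 208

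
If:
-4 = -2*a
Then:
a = 2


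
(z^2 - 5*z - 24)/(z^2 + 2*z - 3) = (z - 8)/(z - 1)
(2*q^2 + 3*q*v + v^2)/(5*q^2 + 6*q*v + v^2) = (2*q + v)/(5*q + v)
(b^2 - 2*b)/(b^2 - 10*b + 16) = b/(b - 8)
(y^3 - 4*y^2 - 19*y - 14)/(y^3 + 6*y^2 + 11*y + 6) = (y - 7)/(y + 3)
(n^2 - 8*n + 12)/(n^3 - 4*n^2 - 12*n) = (n - 2)/(n*(n + 2))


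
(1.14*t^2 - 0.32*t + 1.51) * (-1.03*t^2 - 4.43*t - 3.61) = -1.1742*t^4 - 4.7206*t^3 - 4.2531*t^2 - 5.5341*t - 5.4511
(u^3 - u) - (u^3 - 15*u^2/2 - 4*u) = 15*u^2/2 + 3*u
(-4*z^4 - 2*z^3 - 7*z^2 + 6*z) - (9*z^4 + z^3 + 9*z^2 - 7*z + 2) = -13*z^4 - 3*z^3 - 16*z^2 + 13*z - 2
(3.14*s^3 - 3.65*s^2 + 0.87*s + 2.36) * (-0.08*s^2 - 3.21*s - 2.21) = -0.2512*s^5 - 9.7874*s^4 + 4.7075*s^3 + 5.085*s^2 - 9.4983*s - 5.2156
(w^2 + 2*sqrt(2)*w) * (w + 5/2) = w^3 + 5*w^2/2 + 2*sqrt(2)*w^2 + 5*sqrt(2)*w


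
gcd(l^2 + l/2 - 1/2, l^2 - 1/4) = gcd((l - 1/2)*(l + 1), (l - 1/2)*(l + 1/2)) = l - 1/2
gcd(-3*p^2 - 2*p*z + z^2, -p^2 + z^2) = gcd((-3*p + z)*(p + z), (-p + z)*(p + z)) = p + z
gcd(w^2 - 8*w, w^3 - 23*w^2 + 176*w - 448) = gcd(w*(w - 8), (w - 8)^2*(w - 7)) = w - 8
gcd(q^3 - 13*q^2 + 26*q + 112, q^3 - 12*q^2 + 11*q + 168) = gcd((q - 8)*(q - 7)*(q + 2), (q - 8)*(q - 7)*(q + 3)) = q^2 - 15*q + 56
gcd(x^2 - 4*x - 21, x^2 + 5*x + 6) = x + 3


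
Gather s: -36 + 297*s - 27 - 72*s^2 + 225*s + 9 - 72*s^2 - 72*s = -144*s^2 + 450*s - 54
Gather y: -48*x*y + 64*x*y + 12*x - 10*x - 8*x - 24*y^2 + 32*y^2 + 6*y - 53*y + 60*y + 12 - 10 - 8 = -6*x + 8*y^2 + y*(16*x + 13) - 6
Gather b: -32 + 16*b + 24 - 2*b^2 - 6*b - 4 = -2*b^2 + 10*b - 12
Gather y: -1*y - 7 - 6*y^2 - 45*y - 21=-6*y^2 - 46*y - 28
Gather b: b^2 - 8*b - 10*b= b^2 - 18*b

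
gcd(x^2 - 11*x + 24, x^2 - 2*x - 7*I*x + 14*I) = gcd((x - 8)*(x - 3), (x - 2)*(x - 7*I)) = 1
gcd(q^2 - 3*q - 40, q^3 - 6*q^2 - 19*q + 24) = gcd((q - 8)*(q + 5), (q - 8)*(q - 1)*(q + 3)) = q - 8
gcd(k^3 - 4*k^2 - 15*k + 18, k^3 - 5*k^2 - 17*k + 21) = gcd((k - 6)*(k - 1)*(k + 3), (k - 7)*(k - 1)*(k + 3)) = k^2 + 2*k - 3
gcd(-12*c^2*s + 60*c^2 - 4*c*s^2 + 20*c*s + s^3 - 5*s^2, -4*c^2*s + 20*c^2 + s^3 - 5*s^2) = 2*c*s - 10*c + s^2 - 5*s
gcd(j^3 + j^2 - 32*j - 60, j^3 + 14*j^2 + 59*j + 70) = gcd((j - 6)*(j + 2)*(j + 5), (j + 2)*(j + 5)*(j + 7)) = j^2 + 7*j + 10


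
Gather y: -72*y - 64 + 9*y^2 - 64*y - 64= 9*y^2 - 136*y - 128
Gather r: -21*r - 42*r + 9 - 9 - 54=-63*r - 54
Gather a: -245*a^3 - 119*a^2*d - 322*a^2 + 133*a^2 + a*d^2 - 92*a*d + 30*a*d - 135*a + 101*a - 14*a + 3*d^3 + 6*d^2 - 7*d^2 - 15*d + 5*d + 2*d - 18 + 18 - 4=-245*a^3 + a^2*(-119*d - 189) + a*(d^2 - 62*d - 48) + 3*d^3 - d^2 - 8*d - 4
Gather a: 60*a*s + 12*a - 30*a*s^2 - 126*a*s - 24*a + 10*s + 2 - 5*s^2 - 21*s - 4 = a*(-30*s^2 - 66*s - 12) - 5*s^2 - 11*s - 2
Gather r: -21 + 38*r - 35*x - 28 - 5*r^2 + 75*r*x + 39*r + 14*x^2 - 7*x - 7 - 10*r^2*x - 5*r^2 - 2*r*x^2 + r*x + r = r^2*(-10*x - 10) + r*(-2*x^2 + 76*x + 78) + 14*x^2 - 42*x - 56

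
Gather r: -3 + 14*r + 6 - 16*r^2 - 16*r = -16*r^2 - 2*r + 3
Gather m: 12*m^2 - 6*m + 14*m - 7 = 12*m^2 + 8*m - 7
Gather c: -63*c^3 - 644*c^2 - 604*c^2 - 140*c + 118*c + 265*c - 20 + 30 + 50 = -63*c^3 - 1248*c^2 + 243*c + 60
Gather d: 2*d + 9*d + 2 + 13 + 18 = 11*d + 33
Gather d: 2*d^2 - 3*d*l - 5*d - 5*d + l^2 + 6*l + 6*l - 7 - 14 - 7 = 2*d^2 + d*(-3*l - 10) + l^2 + 12*l - 28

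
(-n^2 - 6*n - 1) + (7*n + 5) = -n^2 + n + 4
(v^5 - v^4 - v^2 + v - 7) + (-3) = v^5 - v^4 - v^2 + v - 10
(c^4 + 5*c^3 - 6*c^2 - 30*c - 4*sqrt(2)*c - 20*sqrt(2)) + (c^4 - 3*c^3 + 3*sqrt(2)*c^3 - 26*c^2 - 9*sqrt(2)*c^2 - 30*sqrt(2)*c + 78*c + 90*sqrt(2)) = 2*c^4 + 2*c^3 + 3*sqrt(2)*c^3 - 32*c^2 - 9*sqrt(2)*c^2 - 34*sqrt(2)*c + 48*c + 70*sqrt(2)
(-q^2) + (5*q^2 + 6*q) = 4*q^2 + 6*q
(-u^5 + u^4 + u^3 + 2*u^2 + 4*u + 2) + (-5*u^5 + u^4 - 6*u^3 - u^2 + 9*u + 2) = -6*u^5 + 2*u^4 - 5*u^3 + u^2 + 13*u + 4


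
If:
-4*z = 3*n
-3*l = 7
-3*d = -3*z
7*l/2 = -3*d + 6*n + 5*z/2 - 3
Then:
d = 31/51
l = -7/3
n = -124/153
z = 31/51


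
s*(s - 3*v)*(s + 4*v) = s^3 + s^2*v - 12*s*v^2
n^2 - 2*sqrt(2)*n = n*(n - 2*sqrt(2))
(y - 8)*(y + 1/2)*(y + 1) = y^3 - 13*y^2/2 - 23*y/2 - 4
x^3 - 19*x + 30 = (x - 3)*(x - 2)*(x + 5)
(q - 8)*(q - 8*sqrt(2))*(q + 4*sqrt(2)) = q^3 - 8*q^2 - 4*sqrt(2)*q^2 - 64*q + 32*sqrt(2)*q + 512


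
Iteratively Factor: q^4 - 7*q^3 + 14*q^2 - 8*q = (q - 2)*(q^3 - 5*q^2 + 4*q) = q*(q - 2)*(q^2 - 5*q + 4) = q*(q - 2)*(q - 1)*(q - 4)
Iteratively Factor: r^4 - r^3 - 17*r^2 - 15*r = (r + 1)*(r^3 - 2*r^2 - 15*r) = r*(r + 1)*(r^2 - 2*r - 15) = r*(r + 1)*(r + 3)*(r - 5)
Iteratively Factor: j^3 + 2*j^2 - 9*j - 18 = (j + 2)*(j^2 - 9) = (j - 3)*(j + 2)*(j + 3)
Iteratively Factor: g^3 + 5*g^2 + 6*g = (g)*(g^2 + 5*g + 6) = g*(g + 3)*(g + 2)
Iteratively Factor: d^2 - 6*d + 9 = (d - 3)*(d - 3)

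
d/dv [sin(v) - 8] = cos(v)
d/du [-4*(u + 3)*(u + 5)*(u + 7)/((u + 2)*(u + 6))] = 4*(-u^4 - 16*u^3 - 85*u^2 - 150*u - 12)/(u^4 + 16*u^3 + 88*u^2 + 192*u + 144)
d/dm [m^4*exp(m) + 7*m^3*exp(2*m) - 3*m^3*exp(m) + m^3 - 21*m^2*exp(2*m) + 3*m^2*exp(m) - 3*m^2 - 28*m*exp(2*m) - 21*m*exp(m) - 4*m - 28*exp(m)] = m^4*exp(m) + 14*m^3*exp(2*m) + m^3*exp(m) - 21*m^2*exp(2*m) - 6*m^2*exp(m) + 3*m^2 - 98*m*exp(2*m) - 15*m*exp(m) - 6*m - 28*exp(2*m) - 49*exp(m) - 4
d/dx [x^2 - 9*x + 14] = 2*x - 9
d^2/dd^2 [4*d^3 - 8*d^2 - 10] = 24*d - 16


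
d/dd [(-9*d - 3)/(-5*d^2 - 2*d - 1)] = 3*(-15*d^2 - 10*d + 1)/(25*d^4 + 20*d^3 + 14*d^2 + 4*d + 1)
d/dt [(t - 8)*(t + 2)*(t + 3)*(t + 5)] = 4*t^3 + 6*t^2 - 98*t - 218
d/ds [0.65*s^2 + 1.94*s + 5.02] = 1.3*s + 1.94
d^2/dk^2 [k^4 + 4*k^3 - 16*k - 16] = 12*k*(k + 2)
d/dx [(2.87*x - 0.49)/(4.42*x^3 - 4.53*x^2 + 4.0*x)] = (-25.3708*x^3 + 19.4985*x^2 - 4.4394*x + 1.96)/(x^2*(19.5364*x^4 - 40.0452*x^3 + 55.8809*x^2 - 36.24*x + 16.0))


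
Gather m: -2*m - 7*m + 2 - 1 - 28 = -9*m - 27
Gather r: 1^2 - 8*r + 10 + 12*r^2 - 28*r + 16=12*r^2 - 36*r + 27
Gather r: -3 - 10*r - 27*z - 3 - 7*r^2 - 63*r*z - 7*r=-7*r^2 + r*(-63*z - 17) - 27*z - 6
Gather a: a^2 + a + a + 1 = a^2 + 2*a + 1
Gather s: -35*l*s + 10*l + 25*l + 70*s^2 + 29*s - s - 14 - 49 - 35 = 35*l + 70*s^2 + s*(28 - 35*l) - 98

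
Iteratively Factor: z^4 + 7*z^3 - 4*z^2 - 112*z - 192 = (z - 4)*(z^3 + 11*z^2 + 40*z + 48) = (z - 4)*(z + 4)*(z^2 + 7*z + 12) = (z - 4)*(z + 3)*(z + 4)*(z + 4)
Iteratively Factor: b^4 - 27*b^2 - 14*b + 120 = (b - 2)*(b^3 + 2*b^2 - 23*b - 60) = (b - 5)*(b - 2)*(b^2 + 7*b + 12) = (b - 5)*(b - 2)*(b + 3)*(b + 4)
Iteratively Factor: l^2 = (l)*(l)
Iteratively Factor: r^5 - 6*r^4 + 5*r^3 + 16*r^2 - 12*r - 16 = (r - 2)*(r^4 - 4*r^3 - 3*r^2 + 10*r + 8) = (r - 4)*(r - 2)*(r^3 - 3*r - 2) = (r - 4)*(r - 2)*(r + 1)*(r^2 - r - 2) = (r - 4)*(r - 2)^2*(r + 1)*(r + 1)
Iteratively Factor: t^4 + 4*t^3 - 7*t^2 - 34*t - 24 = (t + 1)*(t^3 + 3*t^2 - 10*t - 24) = (t + 1)*(t + 4)*(t^2 - t - 6) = (t - 3)*(t + 1)*(t + 4)*(t + 2)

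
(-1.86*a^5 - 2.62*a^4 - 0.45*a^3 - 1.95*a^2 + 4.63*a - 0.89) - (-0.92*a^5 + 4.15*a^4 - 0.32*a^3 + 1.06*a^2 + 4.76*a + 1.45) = -0.94*a^5 - 6.77*a^4 - 0.13*a^3 - 3.01*a^2 - 0.13*a - 2.34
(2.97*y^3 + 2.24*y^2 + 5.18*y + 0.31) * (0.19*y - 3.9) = 0.5643*y^4 - 11.1574*y^3 - 7.7518*y^2 - 20.1431*y - 1.209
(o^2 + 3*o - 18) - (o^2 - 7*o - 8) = 10*o - 10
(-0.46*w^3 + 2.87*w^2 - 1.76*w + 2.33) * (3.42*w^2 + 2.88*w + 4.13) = -1.5732*w^5 + 8.4906*w^4 + 0.3466*w^3 + 14.7529*w^2 - 0.5584*w + 9.6229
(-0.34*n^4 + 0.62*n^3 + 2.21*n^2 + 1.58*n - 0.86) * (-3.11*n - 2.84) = 1.0574*n^5 - 0.9626*n^4 - 8.6339*n^3 - 11.1902*n^2 - 1.8126*n + 2.4424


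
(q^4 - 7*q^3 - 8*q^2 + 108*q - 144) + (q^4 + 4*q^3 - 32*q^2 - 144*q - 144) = 2*q^4 - 3*q^3 - 40*q^2 - 36*q - 288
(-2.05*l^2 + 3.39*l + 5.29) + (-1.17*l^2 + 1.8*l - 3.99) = -3.22*l^2 + 5.19*l + 1.3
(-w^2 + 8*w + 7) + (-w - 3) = -w^2 + 7*w + 4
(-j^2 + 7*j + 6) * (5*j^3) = -5*j^5 + 35*j^4 + 30*j^3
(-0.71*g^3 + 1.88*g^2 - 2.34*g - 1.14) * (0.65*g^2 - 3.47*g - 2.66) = -0.4615*g^5 + 3.6857*g^4 - 6.156*g^3 + 2.378*g^2 + 10.1802*g + 3.0324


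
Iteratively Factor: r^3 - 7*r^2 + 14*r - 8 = (r - 4)*(r^2 - 3*r + 2) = (r - 4)*(r - 2)*(r - 1)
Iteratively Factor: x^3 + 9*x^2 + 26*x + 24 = (x + 2)*(x^2 + 7*x + 12) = (x + 2)*(x + 3)*(x + 4)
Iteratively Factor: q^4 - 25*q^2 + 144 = (q - 3)*(q^3 + 3*q^2 - 16*q - 48) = (q - 4)*(q - 3)*(q^2 + 7*q + 12) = (q - 4)*(q - 3)*(q + 3)*(q + 4)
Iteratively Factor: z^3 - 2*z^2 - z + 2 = (z - 1)*(z^2 - z - 2) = (z - 1)*(z + 1)*(z - 2)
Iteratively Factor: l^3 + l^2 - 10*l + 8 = (l - 2)*(l^2 + 3*l - 4) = (l - 2)*(l - 1)*(l + 4)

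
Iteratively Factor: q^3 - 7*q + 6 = (q + 3)*(q^2 - 3*q + 2) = (q - 2)*(q + 3)*(q - 1)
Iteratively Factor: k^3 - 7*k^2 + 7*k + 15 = (k - 5)*(k^2 - 2*k - 3) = (k - 5)*(k + 1)*(k - 3)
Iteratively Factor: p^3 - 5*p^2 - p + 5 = (p + 1)*(p^2 - 6*p + 5) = (p - 1)*(p + 1)*(p - 5)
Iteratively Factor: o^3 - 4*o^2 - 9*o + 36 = (o - 3)*(o^2 - o - 12) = (o - 3)*(o + 3)*(o - 4)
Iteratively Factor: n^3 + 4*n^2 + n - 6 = (n + 2)*(n^2 + 2*n - 3) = (n + 2)*(n + 3)*(n - 1)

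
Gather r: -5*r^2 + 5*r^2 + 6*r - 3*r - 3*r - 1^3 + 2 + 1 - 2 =0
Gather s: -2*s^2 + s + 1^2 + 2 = -2*s^2 + s + 3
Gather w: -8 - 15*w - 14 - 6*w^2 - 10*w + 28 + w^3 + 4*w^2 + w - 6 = w^3 - 2*w^2 - 24*w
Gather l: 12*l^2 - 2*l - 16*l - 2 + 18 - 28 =12*l^2 - 18*l - 12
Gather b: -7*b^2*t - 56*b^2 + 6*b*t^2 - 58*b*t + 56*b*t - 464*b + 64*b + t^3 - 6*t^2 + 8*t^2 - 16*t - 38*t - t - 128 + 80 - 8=b^2*(-7*t - 56) + b*(6*t^2 - 2*t - 400) + t^3 + 2*t^2 - 55*t - 56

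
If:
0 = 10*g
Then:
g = 0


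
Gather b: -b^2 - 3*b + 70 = -b^2 - 3*b + 70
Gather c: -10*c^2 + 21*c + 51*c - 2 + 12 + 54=-10*c^2 + 72*c + 64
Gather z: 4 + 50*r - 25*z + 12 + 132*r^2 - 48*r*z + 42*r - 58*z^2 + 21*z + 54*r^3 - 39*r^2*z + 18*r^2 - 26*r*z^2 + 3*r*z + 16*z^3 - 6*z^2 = 54*r^3 + 150*r^2 + 92*r + 16*z^3 + z^2*(-26*r - 64) + z*(-39*r^2 - 45*r - 4) + 16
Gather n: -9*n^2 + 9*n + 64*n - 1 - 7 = -9*n^2 + 73*n - 8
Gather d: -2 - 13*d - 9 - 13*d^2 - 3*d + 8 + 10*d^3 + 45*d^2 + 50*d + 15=10*d^3 + 32*d^2 + 34*d + 12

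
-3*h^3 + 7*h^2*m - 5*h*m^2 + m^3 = (-3*h + m)*(-h + m)^2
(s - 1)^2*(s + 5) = s^3 + 3*s^2 - 9*s + 5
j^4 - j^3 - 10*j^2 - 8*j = j*(j - 4)*(j + 1)*(j + 2)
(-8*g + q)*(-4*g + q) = 32*g^2 - 12*g*q + q^2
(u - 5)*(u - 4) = u^2 - 9*u + 20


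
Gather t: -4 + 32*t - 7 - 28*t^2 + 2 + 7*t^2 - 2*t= -21*t^2 + 30*t - 9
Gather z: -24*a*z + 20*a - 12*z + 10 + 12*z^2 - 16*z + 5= 20*a + 12*z^2 + z*(-24*a - 28) + 15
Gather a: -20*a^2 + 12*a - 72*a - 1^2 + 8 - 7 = -20*a^2 - 60*a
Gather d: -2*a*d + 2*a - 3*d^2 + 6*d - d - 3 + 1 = 2*a - 3*d^2 + d*(5 - 2*a) - 2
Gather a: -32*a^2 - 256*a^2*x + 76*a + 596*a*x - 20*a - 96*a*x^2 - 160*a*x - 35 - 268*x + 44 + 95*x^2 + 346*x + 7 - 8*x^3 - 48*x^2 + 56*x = a^2*(-256*x - 32) + a*(-96*x^2 + 436*x + 56) - 8*x^3 + 47*x^2 + 134*x + 16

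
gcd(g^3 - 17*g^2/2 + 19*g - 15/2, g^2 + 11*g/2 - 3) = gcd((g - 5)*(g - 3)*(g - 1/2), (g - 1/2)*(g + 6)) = g - 1/2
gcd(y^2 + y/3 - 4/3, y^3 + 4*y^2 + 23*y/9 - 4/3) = y + 4/3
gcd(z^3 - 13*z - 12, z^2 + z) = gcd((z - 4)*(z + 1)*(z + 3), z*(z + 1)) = z + 1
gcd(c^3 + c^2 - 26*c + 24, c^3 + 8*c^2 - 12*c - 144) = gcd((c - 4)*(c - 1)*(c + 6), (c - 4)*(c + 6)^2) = c^2 + 2*c - 24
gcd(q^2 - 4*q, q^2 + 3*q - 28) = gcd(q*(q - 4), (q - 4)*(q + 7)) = q - 4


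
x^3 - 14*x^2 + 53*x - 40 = (x - 8)*(x - 5)*(x - 1)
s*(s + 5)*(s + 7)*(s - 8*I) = s^4 + 12*s^3 - 8*I*s^3 + 35*s^2 - 96*I*s^2 - 280*I*s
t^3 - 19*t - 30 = (t - 5)*(t + 2)*(t + 3)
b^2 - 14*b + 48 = (b - 8)*(b - 6)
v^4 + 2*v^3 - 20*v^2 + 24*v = v*(v - 2)^2*(v + 6)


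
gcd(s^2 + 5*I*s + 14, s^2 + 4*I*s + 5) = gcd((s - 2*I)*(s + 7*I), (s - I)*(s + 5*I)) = 1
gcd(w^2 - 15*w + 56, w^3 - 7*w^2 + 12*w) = 1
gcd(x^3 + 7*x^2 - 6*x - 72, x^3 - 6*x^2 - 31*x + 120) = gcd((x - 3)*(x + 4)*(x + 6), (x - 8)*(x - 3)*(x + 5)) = x - 3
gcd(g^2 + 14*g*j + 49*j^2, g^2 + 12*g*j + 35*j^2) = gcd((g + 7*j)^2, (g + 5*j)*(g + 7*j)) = g + 7*j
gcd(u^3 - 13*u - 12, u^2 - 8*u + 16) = u - 4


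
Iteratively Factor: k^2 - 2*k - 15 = (k + 3)*(k - 5)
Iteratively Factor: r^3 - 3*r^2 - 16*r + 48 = (r + 4)*(r^2 - 7*r + 12) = (r - 3)*(r + 4)*(r - 4)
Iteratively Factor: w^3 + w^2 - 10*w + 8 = (w - 2)*(w^2 + 3*w - 4) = (w - 2)*(w + 4)*(w - 1)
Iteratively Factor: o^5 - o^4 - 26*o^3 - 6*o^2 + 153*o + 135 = (o - 3)*(o^4 + 2*o^3 - 20*o^2 - 66*o - 45) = (o - 5)*(o - 3)*(o^3 + 7*o^2 + 15*o + 9) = (o - 5)*(o - 3)*(o + 1)*(o^2 + 6*o + 9) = (o - 5)*(o - 3)*(o + 1)*(o + 3)*(o + 3)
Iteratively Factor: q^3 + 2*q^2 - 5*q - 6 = (q + 1)*(q^2 + q - 6) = (q + 1)*(q + 3)*(q - 2)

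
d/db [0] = 0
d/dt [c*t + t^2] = c + 2*t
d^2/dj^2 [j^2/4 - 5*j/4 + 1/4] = 1/2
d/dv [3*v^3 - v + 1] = 9*v^2 - 1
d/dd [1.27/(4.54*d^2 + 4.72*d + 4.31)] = (-11.5316*d - 5.9944)/(4.54*d^2 + 4.72*d + 4.31)^2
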